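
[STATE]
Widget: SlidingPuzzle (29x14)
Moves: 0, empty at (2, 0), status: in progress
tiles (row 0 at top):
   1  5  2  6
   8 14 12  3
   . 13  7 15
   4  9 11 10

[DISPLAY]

┌────┬────┬────┬────┐        
│  1 │  5 │  2 │  6 │        
├────┼────┼────┼────┤        
│  8 │ 14 │ 12 │  3 │        
├────┼────┼────┼────┤        
│    │ 13 │  7 │ 15 │        
├────┼────┼────┼────┤        
│  4 │  9 │ 11 │ 10 │        
└────┴────┴────┴────┘        
Moves: 0                     
                             
                             
                             
                             


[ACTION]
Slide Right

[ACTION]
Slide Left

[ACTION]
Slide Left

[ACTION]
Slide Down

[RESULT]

┌────┬────┬────┬────┐        
│  1 │  5 │  2 │  6 │        
├────┼────┼────┼────┤        
│  8 │ 14 │    │  3 │        
├────┼────┼────┼────┤        
│ 13 │  7 │ 12 │ 15 │        
├────┼────┼────┼────┤        
│  4 │  9 │ 11 │ 10 │        
└────┴────┴────┴────┘        
Moves: 3                     
                             
                             
                             
                             


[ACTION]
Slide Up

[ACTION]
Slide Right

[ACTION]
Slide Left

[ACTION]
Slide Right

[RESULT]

┌────┬────┬────┬────┐        
│  1 │  5 │  2 │  6 │        
├────┼────┼────┼────┤        
│  8 │ 14 │ 12 │  3 │        
├────┼────┼────┼────┤        
│ 13 │    │  7 │ 15 │        
├────┼────┼────┼────┤        
│  4 │  9 │ 11 │ 10 │        
└────┴────┴────┴────┘        
Moves: 7                     
                             
                             
                             
                             


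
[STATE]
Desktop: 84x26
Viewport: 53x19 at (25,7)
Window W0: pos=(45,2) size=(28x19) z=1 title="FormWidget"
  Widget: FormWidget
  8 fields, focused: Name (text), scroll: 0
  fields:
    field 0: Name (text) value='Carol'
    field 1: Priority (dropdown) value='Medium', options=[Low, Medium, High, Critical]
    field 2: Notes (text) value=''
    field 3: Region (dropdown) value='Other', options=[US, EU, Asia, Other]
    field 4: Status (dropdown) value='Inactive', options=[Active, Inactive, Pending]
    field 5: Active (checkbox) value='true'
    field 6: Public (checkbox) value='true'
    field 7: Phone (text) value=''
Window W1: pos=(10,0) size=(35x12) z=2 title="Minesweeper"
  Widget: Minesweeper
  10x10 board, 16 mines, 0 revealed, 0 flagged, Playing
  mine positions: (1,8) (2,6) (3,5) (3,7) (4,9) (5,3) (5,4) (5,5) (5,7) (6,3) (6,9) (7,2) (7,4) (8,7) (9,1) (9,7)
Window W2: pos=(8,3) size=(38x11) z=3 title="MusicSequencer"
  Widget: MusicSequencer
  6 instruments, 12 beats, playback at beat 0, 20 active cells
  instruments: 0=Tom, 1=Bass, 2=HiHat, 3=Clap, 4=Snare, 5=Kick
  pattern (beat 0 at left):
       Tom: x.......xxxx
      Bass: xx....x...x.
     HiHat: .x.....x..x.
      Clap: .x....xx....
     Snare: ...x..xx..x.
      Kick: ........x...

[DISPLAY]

██                  ┃  Notes:      [          ]┃     
█·                  ┃  Region:     [Other    ▼]┃     
█·                  ┃  Status:     [Inactive ▼]┃     
··                  ┃  Active:     [x]         ┃     
█·                  ┃  Public:     [x]         ┃     
··                  ┃  Phone:      [          ]┃     
━━━━━━━━━━━━━━━━━━━━┛                          ┃     
                    ┃                          ┃     
                    ┃                          ┃     
                    ┃                          ┃     
                    ┃                          ┃     
                    ┃                          ┃     
                    ┃                          ┃     
                    ┗━━━━━━━━━━━━━━━━━━━━━━━━━━┛     
                                                     
                                                     
                                                     
                                                     
                                                     


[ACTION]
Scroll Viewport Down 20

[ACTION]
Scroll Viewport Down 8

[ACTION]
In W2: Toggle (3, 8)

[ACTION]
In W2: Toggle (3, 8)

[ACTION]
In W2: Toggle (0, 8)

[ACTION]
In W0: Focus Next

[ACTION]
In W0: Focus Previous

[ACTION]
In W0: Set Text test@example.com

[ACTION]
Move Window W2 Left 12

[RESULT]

            ┃      ┃┃  Notes:      [          ]┃     
            ┃      ┃┃  Region:     [Other    ▼]┃     
            ┃      ┃┃  Status:     [Inactive ▼]┃     
            ┃      ┃┃  Active:     [x]         ┃     
            ┃━━━━━━┛┃  Public:     [x]         ┃     
            ┃       ┃  Phone:      [          ]┃     
━━━━━━━━━━━━┛       ┃                          ┃     
                    ┃                          ┃     
                    ┃                          ┃     
                    ┃                          ┃     
                    ┃                          ┃     
                    ┃                          ┃     
                    ┃                          ┃     
                    ┗━━━━━━━━━━━━━━━━━━━━━━━━━━┛     
                                                     
                                                     
                                                     
                                                     
                                                     


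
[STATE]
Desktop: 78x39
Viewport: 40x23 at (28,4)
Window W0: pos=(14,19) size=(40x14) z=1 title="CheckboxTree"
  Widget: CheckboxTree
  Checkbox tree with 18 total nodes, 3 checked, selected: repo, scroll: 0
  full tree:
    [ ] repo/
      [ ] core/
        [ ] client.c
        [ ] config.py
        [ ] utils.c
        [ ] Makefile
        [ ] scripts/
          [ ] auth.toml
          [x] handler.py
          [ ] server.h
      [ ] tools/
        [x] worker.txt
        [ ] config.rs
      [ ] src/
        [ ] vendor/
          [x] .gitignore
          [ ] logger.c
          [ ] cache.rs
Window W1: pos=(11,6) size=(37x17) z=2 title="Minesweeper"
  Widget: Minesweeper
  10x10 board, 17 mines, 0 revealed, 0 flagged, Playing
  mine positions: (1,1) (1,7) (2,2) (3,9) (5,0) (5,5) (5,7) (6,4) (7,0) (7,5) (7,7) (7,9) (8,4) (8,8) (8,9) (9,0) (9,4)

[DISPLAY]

                                        
                                        
━━━━━━━━━━━━━━━━━━━┓                    
                   ┃                    
───────────────────┨                    
                   ┃                    
                   ┃                    
                   ┃                    
                   ┃                    
                   ┃                    
                   ┃                    
                   ┃                    
                   ┃                    
                   ┃                    
                   ┃                    
                   ┃━━━━━┓              
                   ┃     ┃              
                   ┃─────┨              
━━━━━━━━━━━━━━━━━━━┛     ┃              
                         ┃              
nt.c                     ┃              
ig.py                    ┃              
s.c                      ┃              


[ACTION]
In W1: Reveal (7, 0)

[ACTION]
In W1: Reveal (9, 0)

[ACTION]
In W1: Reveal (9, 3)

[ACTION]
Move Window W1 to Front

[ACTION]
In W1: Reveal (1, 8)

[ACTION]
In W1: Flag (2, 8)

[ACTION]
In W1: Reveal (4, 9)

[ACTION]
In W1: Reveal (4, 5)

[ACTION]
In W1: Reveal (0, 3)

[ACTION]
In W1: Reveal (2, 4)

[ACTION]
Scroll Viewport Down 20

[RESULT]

                   ┃                    
                   ┃                    
                   ┃                    
                   ┃━━━━━┓              
                   ┃     ┃              
                   ┃─────┨              
━━━━━━━━━━━━━━━━━━━┛     ┃              
                         ┃              
nt.c                     ┃              
ig.py                    ┃              
s.c                      ┃              
file                     ┃              
pts/                     ┃              
th.toml                  ┃              
ndler.py                 ┃              
rver.h                   ┃              
━━━━━━━━━━━━━━━━━━━━━━━━━┛              
                                        
                                        
                                        
                                        
                                        
                                        


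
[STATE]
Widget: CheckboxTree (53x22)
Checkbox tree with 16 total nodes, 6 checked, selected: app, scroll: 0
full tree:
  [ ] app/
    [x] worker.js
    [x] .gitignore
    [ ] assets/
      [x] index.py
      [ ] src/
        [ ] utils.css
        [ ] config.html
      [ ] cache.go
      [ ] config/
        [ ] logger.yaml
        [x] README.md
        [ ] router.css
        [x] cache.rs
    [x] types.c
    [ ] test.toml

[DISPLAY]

>[-] app/                                            
   [x] worker.js                                     
   [x] .gitignore                                    
   [-] assets/                                       
     [x] index.py                                    
     [ ] src/                                        
       [ ] utils.css                                 
       [ ] config.html                               
     [ ] cache.go                                    
     [-] config/                                     
       [ ] logger.yaml                               
       [x] README.md                                 
       [ ] router.css                                
       [x] cache.rs                                  
   [x] types.c                                       
   [ ] test.toml                                     
                                                     
                                                     
                                                     
                                                     
                                                     
                                                     


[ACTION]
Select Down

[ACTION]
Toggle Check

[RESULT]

 [-] app/                                            
>  [ ] worker.js                                     
   [x] .gitignore                                    
   [-] assets/                                       
     [x] index.py                                    
     [ ] src/                                        
       [ ] utils.css                                 
       [ ] config.html                               
     [ ] cache.go                                    
     [-] config/                                     
       [ ] logger.yaml                               
       [x] README.md                                 
       [ ] router.css                                
       [x] cache.rs                                  
   [x] types.c                                       
   [ ] test.toml                                     
                                                     
                                                     
                                                     
                                                     
                                                     
                                                     


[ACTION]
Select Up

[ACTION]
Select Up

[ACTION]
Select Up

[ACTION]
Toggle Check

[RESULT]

>[x] app/                                            
   [x] worker.js                                     
   [x] .gitignore                                    
   [x] assets/                                       
     [x] index.py                                    
     [x] src/                                        
       [x] utils.css                                 
       [x] config.html                               
     [x] cache.go                                    
     [x] config/                                     
       [x] logger.yaml                               
       [x] README.md                                 
       [x] router.css                                
       [x] cache.rs                                  
   [x] types.c                                       
   [x] test.toml                                     
                                                     
                                                     
                                                     
                                                     
                                                     
                                                     


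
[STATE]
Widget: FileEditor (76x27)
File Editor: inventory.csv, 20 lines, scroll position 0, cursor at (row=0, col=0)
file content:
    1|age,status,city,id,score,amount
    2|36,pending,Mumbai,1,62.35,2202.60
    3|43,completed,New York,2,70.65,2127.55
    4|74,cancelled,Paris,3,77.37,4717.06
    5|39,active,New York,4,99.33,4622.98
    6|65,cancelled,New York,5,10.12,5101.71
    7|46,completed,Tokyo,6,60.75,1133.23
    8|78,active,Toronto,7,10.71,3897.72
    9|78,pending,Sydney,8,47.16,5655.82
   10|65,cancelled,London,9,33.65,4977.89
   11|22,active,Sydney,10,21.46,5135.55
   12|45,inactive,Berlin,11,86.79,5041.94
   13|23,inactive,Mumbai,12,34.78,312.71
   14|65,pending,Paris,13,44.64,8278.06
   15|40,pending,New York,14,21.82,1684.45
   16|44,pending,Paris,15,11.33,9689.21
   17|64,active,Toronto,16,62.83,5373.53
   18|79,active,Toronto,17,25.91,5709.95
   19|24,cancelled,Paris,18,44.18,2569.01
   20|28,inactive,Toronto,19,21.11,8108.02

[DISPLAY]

█ge,status,city,id,score,amount                                            ▲
36,pending,Mumbai,1,62.35,2202.60                                          █
43,completed,New York,2,70.65,2127.55                                      ░
74,cancelled,Paris,3,77.37,4717.06                                         ░
39,active,New York,4,99.33,4622.98                                         ░
65,cancelled,New York,5,10.12,5101.71                                      ░
46,completed,Tokyo,6,60.75,1133.23                                         ░
78,active,Toronto,7,10.71,3897.72                                          ░
78,pending,Sydney,8,47.16,5655.82                                          ░
65,cancelled,London,9,33.65,4977.89                                        ░
22,active,Sydney,10,21.46,5135.55                                          ░
45,inactive,Berlin,11,86.79,5041.94                                        ░
23,inactive,Mumbai,12,34.78,312.71                                         ░
65,pending,Paris,13,44.64,8278.06                                          ░
40,pending,New York,14,21.82,1684.45                                       ░
44,pending,Paris,15,11.33,9689.21                                          ░
64,active,Toronto,16,62.83,5373.53                                         ░
79,active,Toronto,17,25.91,5709.95                                         ░
24,cancelled,Paris,18,44.18,2569.01                                        ░
28,inactive,Toronto,19,21.11,8108.02                                       ░
                                                                           ░
                                                                           ░
                                                                           ░
                                                                           ░
                                                                           ░
                                                                           ░
                                                                           ▼


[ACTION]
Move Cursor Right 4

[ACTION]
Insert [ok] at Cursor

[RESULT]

age,ok█tatus,city,id,score,amount                                          ▲
36,pending,Mumbai,1,62.35,2202.60                                          █
43,completed,New York,2,70.65,2127.55                                      ░
74,cancelled,Paris,3,77.37,4717.06                                         ░
39,active,New York,4,99.33,4622.98                                         ░
65,cancelled,New York,5,10.12,5101.71                                      ░
46,completed,Tokyo,6,60.75,1133.23                                         ░
78,active,Toronto,7,10.71,3897.72                                          ░
78,pending,Sydney,8,47.16,5655.82                                          ░
65,cancelled,London,9,33.65,4977.89                                        ░
22,active,Sydney,10,21.46,5135.55                                          ░
45,inactive,Berlin,11,86.79,5041.94                                        ░
23,inactive,Mumbai,12,34.78,312.71                                         ░
65,pending,Paris,13,44.64,8278.06                                          ░
40,pending,New York,14,21.82,1684.45                                       ░
44,pending,Paris,15,11.33,9689.21                                          ░
64,active,Toronto,16,62.83,5373.53                                         ░
79,active,Toronto,17,25.91,5709.95                                         ░
24,cancelled,Paris,18,44.18,2569.01                                        ░
28,inactive,Toronto,19,21.11,8108.02                                       ░
                                                                           ░
                                                                           ░
                                                                           ░
                                                                           ░
                                                                           ░
                                                                           ░
                                                                           ▼


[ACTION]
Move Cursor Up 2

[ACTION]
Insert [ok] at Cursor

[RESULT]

age,okok█tatus,city,id,score,amount                                        ▲
36,pending,Mumbai,1,62.35,2202.60                                          █
43,completed,New York,2,70.65,2127.55                                      ░
74,cancelled,Paris,3,77.37,4717.06                                         ░
39,active,New York,4,99.33,4622.98                                         ░
65,cancelled,New York,5,10.12,5101.71                                      ░
46,completed,Tokyo,6,60.75,1133.23                                         ░
78,active,Toronto,7,10.71,3897.72                                          ░
78,pending,Sydney,8,47.16,5655.82                                          ░
65,cancelled,London,9,33.65,4977.89                                        ░
22,active,Sydney,10,21.46,5135.55                                          ░
45,inactive,Berlin,11,86.79,5041.94                                        ░
23,inactive,Mumbai,12,34.78,312.71                                         ░
65,pending,Paris,13,44.64,8278.06                                          ░
40,pending,New York,14,21.82,1684.45                                       ░
44,pending,Paris,15,11.33,9689.21                                          ░
64,active,Toronto,16,62.83,5373.53                                         ░
79,active,Toronto,17,25.91,5709.95                                         ░
24,cancelled,Paris,18,44.18,2569.01                                        ░
28,inactive,Toronto,19,21.11,8108.02                                       ░
                                                                           ░
                                                                           ░
                                                                           ░
                                                                           ░
                                                                           ░
                                                                           ░
                                                                           ▼


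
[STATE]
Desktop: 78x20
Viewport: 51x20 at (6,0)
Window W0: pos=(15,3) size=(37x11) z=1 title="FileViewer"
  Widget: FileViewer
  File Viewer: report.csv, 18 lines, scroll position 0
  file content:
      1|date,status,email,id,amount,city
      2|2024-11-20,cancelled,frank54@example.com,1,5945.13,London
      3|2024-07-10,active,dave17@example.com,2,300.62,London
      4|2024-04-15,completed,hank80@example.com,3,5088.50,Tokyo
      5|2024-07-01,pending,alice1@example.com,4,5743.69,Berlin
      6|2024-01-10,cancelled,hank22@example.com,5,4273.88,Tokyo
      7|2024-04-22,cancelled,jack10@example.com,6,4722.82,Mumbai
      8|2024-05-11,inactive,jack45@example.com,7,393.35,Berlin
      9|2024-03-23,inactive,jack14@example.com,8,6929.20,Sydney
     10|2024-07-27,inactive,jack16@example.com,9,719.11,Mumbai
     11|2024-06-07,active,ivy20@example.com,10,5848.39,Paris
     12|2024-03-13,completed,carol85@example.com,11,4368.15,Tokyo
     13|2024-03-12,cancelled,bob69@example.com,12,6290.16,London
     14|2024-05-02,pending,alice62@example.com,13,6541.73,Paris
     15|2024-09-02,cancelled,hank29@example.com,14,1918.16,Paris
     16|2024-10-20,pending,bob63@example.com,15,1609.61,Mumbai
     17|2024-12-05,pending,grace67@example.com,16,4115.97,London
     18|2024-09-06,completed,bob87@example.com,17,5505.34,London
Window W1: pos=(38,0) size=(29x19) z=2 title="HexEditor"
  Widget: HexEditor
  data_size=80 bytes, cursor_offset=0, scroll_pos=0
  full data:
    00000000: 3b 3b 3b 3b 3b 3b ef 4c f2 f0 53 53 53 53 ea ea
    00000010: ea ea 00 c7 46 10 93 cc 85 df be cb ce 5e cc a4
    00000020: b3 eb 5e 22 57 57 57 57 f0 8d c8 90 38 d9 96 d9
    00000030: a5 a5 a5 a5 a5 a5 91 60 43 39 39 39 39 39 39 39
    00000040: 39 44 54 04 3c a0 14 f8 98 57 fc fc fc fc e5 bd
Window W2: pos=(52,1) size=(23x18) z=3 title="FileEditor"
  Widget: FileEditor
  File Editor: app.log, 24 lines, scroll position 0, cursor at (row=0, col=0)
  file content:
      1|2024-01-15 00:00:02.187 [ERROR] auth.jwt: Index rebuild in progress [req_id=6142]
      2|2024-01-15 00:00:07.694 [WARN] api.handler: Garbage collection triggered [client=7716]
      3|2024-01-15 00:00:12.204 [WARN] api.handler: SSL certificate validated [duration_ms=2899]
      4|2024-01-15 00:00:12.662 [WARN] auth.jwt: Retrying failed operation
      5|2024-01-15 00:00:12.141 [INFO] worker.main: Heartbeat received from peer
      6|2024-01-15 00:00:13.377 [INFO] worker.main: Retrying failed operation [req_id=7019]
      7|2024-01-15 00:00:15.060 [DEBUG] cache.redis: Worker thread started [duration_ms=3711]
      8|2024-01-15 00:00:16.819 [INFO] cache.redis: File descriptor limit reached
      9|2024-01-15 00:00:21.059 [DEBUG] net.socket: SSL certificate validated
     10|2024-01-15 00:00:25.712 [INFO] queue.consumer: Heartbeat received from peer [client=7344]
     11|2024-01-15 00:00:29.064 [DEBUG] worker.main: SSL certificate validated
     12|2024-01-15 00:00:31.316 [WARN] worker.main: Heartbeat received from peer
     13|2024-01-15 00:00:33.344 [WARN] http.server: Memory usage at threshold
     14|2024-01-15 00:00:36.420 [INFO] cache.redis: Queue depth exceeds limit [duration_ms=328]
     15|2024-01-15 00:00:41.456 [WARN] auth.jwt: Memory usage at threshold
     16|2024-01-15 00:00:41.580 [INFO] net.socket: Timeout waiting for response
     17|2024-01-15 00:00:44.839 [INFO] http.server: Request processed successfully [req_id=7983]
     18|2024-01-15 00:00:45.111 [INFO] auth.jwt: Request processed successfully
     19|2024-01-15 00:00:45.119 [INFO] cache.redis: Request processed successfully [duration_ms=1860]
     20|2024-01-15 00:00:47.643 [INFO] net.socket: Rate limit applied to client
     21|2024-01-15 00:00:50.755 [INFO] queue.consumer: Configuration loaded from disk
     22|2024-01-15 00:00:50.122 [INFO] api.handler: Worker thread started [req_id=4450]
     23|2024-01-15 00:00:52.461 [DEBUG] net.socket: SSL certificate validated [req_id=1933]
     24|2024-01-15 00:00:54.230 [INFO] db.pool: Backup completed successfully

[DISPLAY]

                                ┏━━━━━━━━━━━━━━━━━━
                                ┃ HexEditor   ┏━━━━
                                ┠─────────────┃ Fil
         ┏━━━━━━━━━━━━━━━━━━━━━━┃00000000  3B ┠────
         ┃ FileViewer           ┃00000010  ea ┃█024
         ┠──────────────────────┃00000020  b3 ┃2024
         ┃date,status,email,id,a┃00000030  a5 ┃2024
         ┃2024-11-20,cancelled,f┃00000040  39 ┃2024
         ┃2024-07-10,active,dave┃             ┃2024
         ┃2024-04-15,completed,h┃             ┃2024
         ┃2024-07-01,pending,ali┃             ┃2024
         ┃2024-01-10,cancelled,h┃             ┃2024
         ┃2024-04-22,cancelled,j┃             ┃2024
         ┗━━━━━━━━━━━━━━━━━━━━━━┃             ┃2024
                                ┃             ┃2024
                                ┃             ┃2024
                                ┃             ┃2024
                                ┃             ┃2024
                                ┗━━━━━━━━━━━━━┗━━━━
                                                   


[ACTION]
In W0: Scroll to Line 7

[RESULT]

                                ┏━━━━━━━━━━━━━━━━━━
                                ┃ HexEditor   ┏━━━━
                                ┠─────────────┃ Fil
         ┏━━━━━━━━━━━━━━━━━━━━━━┃00000000  3B ┠────
         ┃ FileViewer           ┃00000010  ea ┃█024
         ┠──────────────────────┃00000020  b3 ┃2024
         ┃2024-04-22,cancelled,j┃00000030  a5 ┃2024
         ┃2024-05-11,inactive,ja┃00000040  39 ┃2024
         ┃2024-03-23,inactive,ja┃             ┃2024
         ┃2024-07-27,inactive,ja┃             ┃2024
         ┃2024-06-07,active,ivy2┃             ┃2024
         ┃2024-03-13,completed,c┃             ┃2024
         ┃2024-03-12,cancelled,b┃             ┃2024
         ┗━━━━━━━━━━━━━━━━━━━━━━┃             ┃2024
                                ┃             ┃2024
                                ┃             ┃2024
                                ┃             ┃2024
                                ┃             ┃2024
                                ┗━━━━━━━━━━━━━┗━━━━
                                                   


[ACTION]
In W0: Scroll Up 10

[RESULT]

                                ┏━━━━━━━━━━━━━━━━━━
                                ┃ HexEditor   ┏━━━━
                                ┠─────────────┃ Fil
         ┏━━━━━━━━━━━━━━━━━━━━━━┃00000000  3B ┠────
         ┃ FileViewer           ┃00000010  ea ┃█024
         ┠──────────────────────┃00000020  b3 ┃2024
         ┃date,status,email,id,a┃00000030  a5 ┃2024
         ┃2024-11-20,cancelled,f┃00000040  39 ┃2024
         ┃2024-07-10,active,dave┃             ┃2024
         ┃2024-04-15,completed,h┃             ┃2024
         ┃2024-07-01,pending,ali┃             ┃2024
         ┃2024-01-10,cancelled,h┃             ┃2024
         ┃2024-04-22,cancelled,j┃             ┃2024
         ┗━━━━━━━━━━━━━━━━━━━━━━┃             ┃2024
                                ┃             ┃2024
                                ┃             ┃2024
                                ┃             ┃2024
                                ┃             ┃2024
                                ┗━━━━━━━━━━━━━┗━━━━
                                                   


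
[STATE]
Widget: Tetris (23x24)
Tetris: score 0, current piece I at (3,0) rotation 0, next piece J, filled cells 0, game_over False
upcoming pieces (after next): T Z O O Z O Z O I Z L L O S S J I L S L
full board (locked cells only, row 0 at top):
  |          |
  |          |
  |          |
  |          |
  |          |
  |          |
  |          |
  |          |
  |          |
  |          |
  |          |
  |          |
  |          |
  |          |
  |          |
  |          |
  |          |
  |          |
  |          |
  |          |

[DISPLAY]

   ████   │Next:       
          │█           
          │███         
          │            
          │            
          │            
          │Score:      
          │0           
          │            
          │            
          │            
          │            
          │            
          │            
          │            
          │            
          │            
          │            
          │            
          │            
          │            
          │            
          │            
          │            


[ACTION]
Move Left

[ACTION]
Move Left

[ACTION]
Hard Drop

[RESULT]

   █      │Next:       
   ███    │ ▒          
          │▒▒▒         
          │            
          │            
          │            
          │Score:      
          │0           
          │            
          │            
          │            
          │            
          │            
          │            
          │            
          │            
          │            
          │            
          │            
 ████     │            
          │            
          │            
          │            
          │            


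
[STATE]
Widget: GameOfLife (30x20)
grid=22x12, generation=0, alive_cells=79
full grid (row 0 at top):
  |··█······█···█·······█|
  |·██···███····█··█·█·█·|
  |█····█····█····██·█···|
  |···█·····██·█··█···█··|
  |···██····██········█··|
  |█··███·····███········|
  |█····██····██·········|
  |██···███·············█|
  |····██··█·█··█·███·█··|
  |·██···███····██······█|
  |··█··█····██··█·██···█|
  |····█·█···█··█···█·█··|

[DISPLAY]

Gen: 0                        
··█······█···█·······█        
·██···███····█··█·█·█·        
█····█····█····██·█···        
···█·····██·█··█···█··        
···██····██········█··        
█··███·····███········        
█····██····██·········        
██···███·············█        
····██··█·█··█·███·█··        
·██···███····██······█        
··█··█····██··█·██···█        
····█·█···█··█···█·█··        
                              
                              
                              
                              
                              
                              
                              


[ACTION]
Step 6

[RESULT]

Gen: 6                        
·████·····██···█······        
·█···█····█·█··█······        
█·██·█·······█··████··        
█·███·····█··█···███··        
█·█·······█····█·█····        
···········██·········        
·······███····█·······        
·······████···········        
······█·······█····███        
····███····█·█·····███        
······█·····█·······█·        
······················        
                              
                              
                              
                              
                              
                              
                              


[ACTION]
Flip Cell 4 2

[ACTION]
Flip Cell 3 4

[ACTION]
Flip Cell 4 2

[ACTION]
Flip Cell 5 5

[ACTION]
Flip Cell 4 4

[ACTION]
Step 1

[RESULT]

Gen: 7                        
·████·····██··········        
█····█····█·█·██·██···        
█··█·······████·█··█··        
█·············█····█··        
··█·█·····█·█···██····        
········████··········        
······██···█··········        
······█···█·········█·        
······█·███········█·█        
······██····██········        
······█·····█······███        
······················        
                              
                              
                              
                              
                              
                              
                              


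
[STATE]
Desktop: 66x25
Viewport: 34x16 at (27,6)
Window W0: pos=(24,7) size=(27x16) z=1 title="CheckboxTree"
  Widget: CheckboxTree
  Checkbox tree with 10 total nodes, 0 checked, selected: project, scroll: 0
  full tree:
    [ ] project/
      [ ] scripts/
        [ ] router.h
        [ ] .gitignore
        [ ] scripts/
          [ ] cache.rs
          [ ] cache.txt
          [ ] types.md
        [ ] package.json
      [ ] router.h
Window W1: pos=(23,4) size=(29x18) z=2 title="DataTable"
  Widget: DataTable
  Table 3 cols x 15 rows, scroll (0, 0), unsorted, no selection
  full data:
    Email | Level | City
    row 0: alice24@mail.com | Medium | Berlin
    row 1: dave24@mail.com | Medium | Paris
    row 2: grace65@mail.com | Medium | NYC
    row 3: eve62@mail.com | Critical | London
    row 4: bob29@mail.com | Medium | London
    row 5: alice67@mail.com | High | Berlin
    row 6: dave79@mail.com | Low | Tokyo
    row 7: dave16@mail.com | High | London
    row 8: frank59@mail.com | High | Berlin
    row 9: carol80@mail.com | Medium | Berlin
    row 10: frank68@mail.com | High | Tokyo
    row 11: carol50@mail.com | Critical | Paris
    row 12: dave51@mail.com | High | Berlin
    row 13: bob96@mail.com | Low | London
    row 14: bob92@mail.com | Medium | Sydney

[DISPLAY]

────────────────────────┨         
il           │Level   │C┃         
─────────────┼────────┼─┃         
ce24@mail.com│Medium  │B┃         
e24@mail.com │Medium  │P┃         
ce65@mail.com│Medium  │N┃         
62@mail.com  │Critical│L┃         
29@mail.com  │Medium  │L┃         
ce67@mail.com│High    │B┃         
e79@mail.com │Low     │T┃         
e16@mail.com │High    │L┃         
nk59@mail.com│High    │B┃         
ol80@mail.com│Medium  │B┃         
nk68@mail.com│High    │T┃         
ol50@mail.com│Critical│P┃         
━━━━━━━━━━━━━━━━━━━━━━━━┛         


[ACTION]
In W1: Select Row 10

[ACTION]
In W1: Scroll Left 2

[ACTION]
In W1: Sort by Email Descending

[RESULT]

────────────────────────┨         
il          ▼│Level   │C┃         
─────────────┼────────┼─┃         
ce65@mail.com│Medium  │N┃         
nk68@mail.com│High    │T┃         
nk59@mail.com│High    │B┃         
62@mail.com  │Critical│L┃         
e79@mail.com │Low     │T┃         
e51@mail.com │High    │B┃         
e24@mail.com │Medium  │P┃         
e16@mail.com │High    │L┃         
ol80@mail.com│Medium  │B┃         
ol50@mail.com│Critical│P┃         
96@mail.com  │Low     │L┃         
92@mail.com  │Medium  │S┃         
━━━━━━━━━━━━━━━━━━━━━━━━┛         


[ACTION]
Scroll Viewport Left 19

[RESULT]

               ┠──────────────────
               ┃Email          ▼│L
               ┃────────────────┼─
               ┃grace65@mail.com│M
               ┃frank68@mail.com│H
               ┃frank59@mail.com│H
               ┃eve62@mail.com  │C
               ┃dave79@mail.com │L
               ┃dave51@mail.com │H
               ┃dave24@mail.com │M
               ┃dave16@mail.com │H
               ┃carol80@mail.com│M
               ┃carol50@mail.com│C
               ┃>ob96@mail.com  │L
               ┃bob92@mail.com  │M
               ┗━━━━━━━━━━━━━━━━━━


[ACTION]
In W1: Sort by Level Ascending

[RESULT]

               ┠──────────────────
               ┃Email           │L
               ┃────────────────┼─
               ┃eve62@mail.com  │C
               ┃carol50@mail.com│C
               ┃frank68@mail.com│H
               ┃frank59@mail.com│H
               ┃dave51@mail.com │H
               ┃dave16@mail.com │H
               ┃alice67@mail.com│H
               ┃dave79@mail.com │L
               ┃bob96@mail.com  │L
               ┃grace65@mail.com│M
               ┃>ave24@mail.com │M
               ┃carol80@mail.com│M
               ┗━━━━━━━━━━━━━━━━━━


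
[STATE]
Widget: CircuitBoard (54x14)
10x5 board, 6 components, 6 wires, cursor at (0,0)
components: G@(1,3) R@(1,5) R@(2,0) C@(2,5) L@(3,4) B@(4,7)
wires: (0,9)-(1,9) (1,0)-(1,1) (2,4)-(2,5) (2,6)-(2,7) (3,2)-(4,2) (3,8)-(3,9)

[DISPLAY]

   0 1 2 3 4 5 6 7 8 9                                
0  [.]                                  ·             
                                        │             
1   · ─ ·       G       R               ·             
                                                      
2   R               · ─ C   · ─ ·                     
                                                      
3           ·       L               · ─ ·             
            │                                         
4           ·                   B                     
Cursor: (0,0)                                         
                                                      
                                                      
                                                      


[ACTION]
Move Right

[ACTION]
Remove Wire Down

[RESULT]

   0 1 2 3 4 5 6 7 8 9                                
0      [.]                              ·             
                                        │             
1   · ─ ·       G       R               ·             
                                                      
2   R               · ─ C   · ─ ·                     
                                                      
3           ·       L               · ─ ·             
            │                                         
4           ·                   B                     
Cursor: (0,1)                                         
                                                      
                                                      
                                                      


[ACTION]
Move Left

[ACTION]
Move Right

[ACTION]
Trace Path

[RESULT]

   0 1 2 3 4 5 6 7 8 9                                
0      [.]                              ·             
                                        │             
1   · ─ ·       G       R               ·             
                                                      
2   R               · ─ C   · ─ ·                     
                                                      
3           ·       L               · ─ ·             
            │                                         
4           ·                   B                     
Cursor: (0,1)  Trace: No connections                  
                                                      
                                                      
                                                      
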